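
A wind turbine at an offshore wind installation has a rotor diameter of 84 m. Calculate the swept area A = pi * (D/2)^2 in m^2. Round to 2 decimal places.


Compute the rotor radius:
  r = D / 2 = 84 / 2 = 42.0 m
Calculate swept area:
  A = pi * r^2 = pi * 42.0^2
  A = 5541.77 m^2

5541.77


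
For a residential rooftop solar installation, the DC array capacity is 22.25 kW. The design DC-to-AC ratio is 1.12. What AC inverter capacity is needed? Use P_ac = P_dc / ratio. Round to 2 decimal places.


The inverter AC capacity is determined by the DC/AC ratio.
Given: P_dc = 22.25 kW, DC/AC ratio = 1.12
P_ac = P_dc / ratio = 22.25 / 1.12
P_ac = 19.87 kW

19.87


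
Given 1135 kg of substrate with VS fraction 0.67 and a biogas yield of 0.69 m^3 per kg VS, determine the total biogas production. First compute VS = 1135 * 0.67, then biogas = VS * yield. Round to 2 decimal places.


Compute volatile solids:
  VS = mass * VS_fraction = 1135 * 0.67 = 760.45 kg
Calculate biogas volume:
  Biogas = VS * specific_yield = 760.45 * 0.69
  Biogas = 524.71 m^3

524.71


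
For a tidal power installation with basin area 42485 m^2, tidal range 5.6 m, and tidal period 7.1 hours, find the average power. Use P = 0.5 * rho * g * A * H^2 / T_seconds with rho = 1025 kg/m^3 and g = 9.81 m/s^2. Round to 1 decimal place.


Convert period to seconds: T = 7.1 * 3600 = 25560.0 s
H^2 = 5.6^2 = 31.36
P = 0.5 * rho * g * A * H^2 / T
P = 0.5 * 1025 * 9.81 * 42485 * 31.36 / 25560.0
P = 262067.8 W

262067.8


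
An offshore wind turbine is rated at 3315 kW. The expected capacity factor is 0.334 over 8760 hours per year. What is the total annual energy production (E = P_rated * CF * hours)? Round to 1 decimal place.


Annual energy = rated_kW * capacity_factor * hours_per_year
Given: P_rated = 3315 kW, CF = 0.334, hours = 8760
E = 3315 * 0.334 * 8760
E = 9699159.6 kWh

9699159.6


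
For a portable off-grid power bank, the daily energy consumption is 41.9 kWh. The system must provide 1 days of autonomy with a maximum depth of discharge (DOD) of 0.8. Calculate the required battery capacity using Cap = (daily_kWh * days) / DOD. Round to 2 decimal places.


Total energy needed = daily * days = 41.9 * 1 = 41.9 kWh
Account for depth of discharge:
  Cap = total_energy / DOD = 41.9 / 0.8
  Cap = 52.38 kWh

52.38


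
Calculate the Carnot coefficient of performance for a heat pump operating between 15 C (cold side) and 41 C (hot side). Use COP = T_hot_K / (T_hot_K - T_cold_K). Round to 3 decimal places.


Convert to Kelvin:
  T_hot = 41 + 273.15 = 314.15 K
  T_cold = 15 + 273.15 = 288.15 K
Apply Carnot COP formula:
  COP = T_hot_K / (T_hot_K - T_cold_K) = 314.15 / 26.0
  COP = 12.083

12.083


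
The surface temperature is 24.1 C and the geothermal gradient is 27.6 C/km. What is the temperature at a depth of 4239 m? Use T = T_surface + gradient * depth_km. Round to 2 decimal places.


Convert depth to km: 4239 / 1000 = 4.239 km
Temperature increase = gradient * depth_km = 27.6 * 4.239 = 117.0 C
Temperature at depth = T_surface + delta_T = 24.1 + 117.0
T = 141.10 C

141.10


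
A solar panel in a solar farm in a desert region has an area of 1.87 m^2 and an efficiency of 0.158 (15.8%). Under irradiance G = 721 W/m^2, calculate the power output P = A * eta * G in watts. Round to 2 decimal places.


Use the solar power formula P = A * eta * G.
Given: A = 1.87 m^2, eta = 0.158, G = 721 W/m^2
P = 1.87 * 0.158 * 721
P = 213.03 W

213.03


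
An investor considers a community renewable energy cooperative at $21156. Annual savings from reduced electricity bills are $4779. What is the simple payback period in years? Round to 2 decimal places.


Simple payback period = initial cost / annual savings
Payback = 21156 / 4779
Payback = 4.43 years

4.43


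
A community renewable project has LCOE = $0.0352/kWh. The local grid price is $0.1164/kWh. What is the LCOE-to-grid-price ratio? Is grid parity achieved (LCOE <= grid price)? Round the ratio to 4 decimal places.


Compare LCOE to grid price:
  LCOE = $0.0352/kWh, Grid price = $0.1164/kWh
  Ratio = LCOE / grid_price = 0.0352 / 0.1164 = 0.3024
  Grid parity achieved (ratio <= 1)? yes

0.3024


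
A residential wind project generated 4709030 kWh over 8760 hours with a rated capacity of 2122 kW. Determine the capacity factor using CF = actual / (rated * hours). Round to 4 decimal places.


Capacity factor = actual output / maximum possible output
Maximum possible = rated * hours = 2122 * 8760 = 18588720 kWh
CF = 4709030 / 18588720
CF = 0.2533

0.2533


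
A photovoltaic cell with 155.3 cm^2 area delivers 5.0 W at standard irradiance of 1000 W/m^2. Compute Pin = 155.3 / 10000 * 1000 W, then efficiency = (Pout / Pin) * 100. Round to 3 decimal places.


First compute the input power:
  Pin = area_cm2 / 10000 * G = 155.3 / 10000 * 1000 = 15.53 W
Then compute efficiency:
  Efficiency = (Pout / Pin) * 100 = (5.0 / 15.53) * 100
  Efficiency = 32.196%

32.196


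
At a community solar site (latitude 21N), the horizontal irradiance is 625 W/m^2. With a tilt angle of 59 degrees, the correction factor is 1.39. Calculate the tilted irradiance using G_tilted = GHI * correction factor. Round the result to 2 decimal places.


Identify the given values:
  GHI = 625 W/m^2, tilt correction factor = 1.39
Apply the formula G_tilted = GHI * factor:
  G_tilted = 625 * 1.39
  G_tilted = 868.75 W/m^2

868.75


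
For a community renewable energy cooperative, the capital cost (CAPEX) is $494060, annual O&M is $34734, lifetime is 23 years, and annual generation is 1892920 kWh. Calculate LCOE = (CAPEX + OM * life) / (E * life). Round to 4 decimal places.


Total cost = CAPEX + OM * lifetime = 494060 + 34734 * 23 = 494060 + 798882 = 1292942
Total generation = annual * lifetime = 1892920 * 23 = 43537160 kWh
LCOE = 1292942 / 43537160
LCOE = 0.0297 $/kWh

0.0297


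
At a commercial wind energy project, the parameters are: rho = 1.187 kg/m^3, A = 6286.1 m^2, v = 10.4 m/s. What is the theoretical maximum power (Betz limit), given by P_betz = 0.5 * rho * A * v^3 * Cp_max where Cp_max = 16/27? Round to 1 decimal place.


The Betz coefficient Cp_max = 16/27 = 0.5926
v^3 = 10.4^3 = 1124.864
P_betz = 0.5 * rho * A * v^3 * Cp_max
P_betz = 0.5 * 1.187 * 6286.1 * 1124.864 * 0.5926
P_betz = 2486899.6 W

2486899.6


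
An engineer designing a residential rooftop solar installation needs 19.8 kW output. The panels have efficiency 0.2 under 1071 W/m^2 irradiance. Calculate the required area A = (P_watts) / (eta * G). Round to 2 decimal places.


Convert target power to watts: P = 19.8 * 1000 = 19800.0 W
Compute denominator: eta * G = 0.2 * 1071 = 214.2
Required area A = P / (eta * G) = 19800.0 / 214.2
A = 92.44 m^2

92.44


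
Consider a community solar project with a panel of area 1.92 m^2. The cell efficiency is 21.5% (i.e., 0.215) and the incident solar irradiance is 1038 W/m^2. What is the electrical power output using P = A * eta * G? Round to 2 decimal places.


Use the solar power formula P = A * eta * G.
Given: A = 1.92 m^2, eta = 0.215, G = 1038 W/m^2
P = 1.92 * 0.215 * 1038
P = 428.49 W

428.49


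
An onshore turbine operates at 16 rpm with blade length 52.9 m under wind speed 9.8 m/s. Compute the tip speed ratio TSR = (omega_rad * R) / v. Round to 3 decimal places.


Convert rotational speed to rad/s:
  omega = 16 * 2 * pi / 60 = 1.6755 rad/s
Compute tip speed:
  v_tip = omega * R = 1.6755 * 52.9 = 88.635 m/s
Tip speed ratio:
  TSR = v_tip / v_wind = 88.635 / 9.8 = 9.044

9.044


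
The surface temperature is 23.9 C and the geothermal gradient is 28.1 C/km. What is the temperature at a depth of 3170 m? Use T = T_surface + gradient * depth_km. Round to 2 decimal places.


Convert depth to km: 3170 / 1000 = 3.17 km
Temperature increase = gradient * depth_km = 28.1 * 3.17 = 89.08 C
Temperature at depth = T_surface + delta_T = 23.9 + 89.08
T = 112.98 C

112.98


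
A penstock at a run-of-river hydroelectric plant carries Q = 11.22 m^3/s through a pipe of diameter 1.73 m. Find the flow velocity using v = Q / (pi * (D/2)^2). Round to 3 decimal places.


Compute pipe cross-sectional area:
  A = pi * (D/2)^2 = pi * (1.73/2)^2 = 2.3506 m^2
Calculate velocity:
  v = Q / A = 11.22 / 2.3506
  v = 4.773 m/s

4.773


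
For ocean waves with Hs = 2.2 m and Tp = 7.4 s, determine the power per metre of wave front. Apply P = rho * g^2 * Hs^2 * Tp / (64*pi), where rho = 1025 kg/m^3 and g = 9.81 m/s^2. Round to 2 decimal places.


Apply wave power formula:
  g^2 = 9.81^2 = 96.2361
  Hs^2 = 2.2^2 = 4.84
  Numerator = rho * g^2 * Hs^2 * Tp = 1025 * 96.2361 * 4.84 * 7.4 = 3532961.96
  Denominator = 64 * pi = 201.0619
  P = 3532961.96 / 201.0619 = 17571.51 W/m

17571.51


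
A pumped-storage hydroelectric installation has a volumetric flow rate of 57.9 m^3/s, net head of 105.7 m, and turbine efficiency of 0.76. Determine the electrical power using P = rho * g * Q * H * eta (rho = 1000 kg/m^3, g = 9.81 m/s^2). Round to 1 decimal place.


Apply the hydropower formula P = rho * g * Q * H * eta
rho * g = 1000 * 9.81 = 9810.0
P = 9810.0 * 57.9 * 105.7 * 0.76
P = 45628495.7 W

45628495.7


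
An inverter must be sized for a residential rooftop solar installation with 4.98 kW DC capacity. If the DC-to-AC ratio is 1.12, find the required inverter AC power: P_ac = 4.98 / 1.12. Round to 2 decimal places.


The inverter AC capacity is determined by the DC/AC ratio.
Given: P_dc = 4.98 kW, DC/AC ratio = 1.12
P_ac = P_dc / ratio = 4.98 / 1.12
P_ac = 4.45 kW

4.45


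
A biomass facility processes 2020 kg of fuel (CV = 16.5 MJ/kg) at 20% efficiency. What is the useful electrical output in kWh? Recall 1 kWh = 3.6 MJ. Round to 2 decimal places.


Total energy = mass * CV = 2020 * 16.5 = 33330.0 MJ
Useful energy = total * eta = 33330.0 * 0.2 = 6666.0 MJ
Convert to kWh: 6666.0 / 3.6
Useful energy = 1851.67 kWh

1851.67


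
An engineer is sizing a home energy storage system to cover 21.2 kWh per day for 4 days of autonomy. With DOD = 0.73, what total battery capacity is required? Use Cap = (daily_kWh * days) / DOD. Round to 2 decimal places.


Total energy needed = daily * days = 21.2 * 4 = 84.8 kWh
Account for depth of discharge:
  Cap = total_energy / DOD = 84.8 / 0.73
  Cap = 116.16 kWh

116.16


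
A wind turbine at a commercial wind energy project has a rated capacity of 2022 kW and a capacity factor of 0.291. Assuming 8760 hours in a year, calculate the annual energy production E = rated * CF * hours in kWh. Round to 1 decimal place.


Annual energy = rated_kW * capacity_factor * hours_per_year
Given: P_rated = 2022 kW, CF = 0.291, hours = 8760
E = 2022 * 0.291 * 8760
E = 5154401.5 kWh

5154401.5


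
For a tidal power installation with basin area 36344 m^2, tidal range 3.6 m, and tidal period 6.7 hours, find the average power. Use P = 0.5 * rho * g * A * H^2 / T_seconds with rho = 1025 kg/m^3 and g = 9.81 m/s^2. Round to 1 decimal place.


Convert period to seconds: T = 6.7 * 3600 = 24120.0 s
H^2 = 3.6^2 = 12.96
P = 0.5 * rho * g * A * H^2 / T
P = 0.5 * 1025 * 9.81 * 36344 * 12.96 / 24120.0
P = 98180.1 W

98180.1


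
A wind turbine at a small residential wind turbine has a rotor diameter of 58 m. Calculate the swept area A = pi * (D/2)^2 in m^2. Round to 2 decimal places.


Compute the rotor radius:
  r = D / 2 = 58 / 2 = 29.0 m
Calculate swept area:
  A = pi * r^2 = pi * 29.0^2
  A = 2642.08 m^2

2642.08


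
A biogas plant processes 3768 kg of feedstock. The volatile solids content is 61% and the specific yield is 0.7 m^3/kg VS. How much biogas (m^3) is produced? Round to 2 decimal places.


Compute volatile solids:
  VS = mass * VS_fraction = 3768 * 0.61 = 2298.48 kg
Calculate biogas volume:
  Biogas = VS * specific_yield = 2298.48 * 0.7
  Biogas = 1608.94 m^3

1608.94


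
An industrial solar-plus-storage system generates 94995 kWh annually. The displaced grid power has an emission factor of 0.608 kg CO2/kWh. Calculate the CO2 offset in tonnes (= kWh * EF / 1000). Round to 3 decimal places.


CO2 offset in kg = generation * emission_factor
CO2 offset = 94995 * 0.608 = 57756.96 kg
Convert to tonnes:
  CO2 offset = 57756.96 / 1000 = 57.757 tonnes

57.757


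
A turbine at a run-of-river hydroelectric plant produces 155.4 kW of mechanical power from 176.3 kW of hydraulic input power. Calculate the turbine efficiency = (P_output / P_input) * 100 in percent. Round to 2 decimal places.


Turbine efficiency = (output power / input power) * 100
eta = (155.4 / 176.3) * 100
eta = 88.15%

88.15


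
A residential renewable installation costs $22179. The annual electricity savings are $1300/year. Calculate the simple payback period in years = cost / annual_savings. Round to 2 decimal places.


Simple payback period = initial cost / annual savings
Payback = 22179 / 1300
Payback = 17.06 years

17.06


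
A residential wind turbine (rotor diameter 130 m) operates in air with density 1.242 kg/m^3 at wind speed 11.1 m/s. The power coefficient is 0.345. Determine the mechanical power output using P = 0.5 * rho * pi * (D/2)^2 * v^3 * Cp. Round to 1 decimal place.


Step 1 -- Compute swept area:
  A = pi * (D/2)^2 = pi * (130/2)^2 = 13273.23 m^2
Step 2 -- Apply wind power equation:
  P = 0.5 * rho * A * v^3 * Cp
  v^3 = 11.1^3 = 1367.631
  P = 0.5 * 1.242 * 13273.23 * 1367.631 * 0.345
  P = 3889163.6 W

3889163.6


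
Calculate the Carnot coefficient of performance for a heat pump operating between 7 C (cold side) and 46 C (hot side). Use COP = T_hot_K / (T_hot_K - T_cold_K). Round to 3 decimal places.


Convert to Kelvin:
  T_hot = 46 + 273.15 = 319.15 K
  T_cold = 7 + 273.15 = 280.15 K
Apply Carnot COP formula:
  COP = T_hot_K / (T_hot_K - T_cold_K) = 319.15 / 39.0
  COP = 8.183

8.183


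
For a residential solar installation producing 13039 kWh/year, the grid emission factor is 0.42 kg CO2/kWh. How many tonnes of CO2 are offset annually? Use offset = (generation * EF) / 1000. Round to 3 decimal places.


CO2 offset in kg = generation * emission_factor
CO2 offset = 13039 * 0.42 = 5476.38 kg
Convert to tonnes:
  CO2 offset = 5476.38 / 1000 = 5.476 tonnes

5.476


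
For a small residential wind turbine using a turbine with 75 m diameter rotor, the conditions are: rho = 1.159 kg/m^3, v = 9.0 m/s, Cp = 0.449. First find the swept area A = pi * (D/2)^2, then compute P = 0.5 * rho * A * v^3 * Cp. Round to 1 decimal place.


Step 1 -- Compute swept area:
  A = pi * (D/2)^2 = pi * (75/2)^2 = 4417.86 m^2
Step 2 -- Apply wind power equation:
  P = 0.5 * rho * A * v^3 * Cp
  v^3 = 9.0^3 = 729.0
  P = 0.5 * 1.159 * 4417.86 * 729.0 * 0.449
  P = 837991.7 W

837991.7


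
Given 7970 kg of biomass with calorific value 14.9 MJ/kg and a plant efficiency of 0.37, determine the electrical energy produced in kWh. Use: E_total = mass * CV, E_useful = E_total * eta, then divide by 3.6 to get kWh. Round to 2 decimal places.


Total energy = mass * CV = 7970 * 14.9 = 118753.0 MJ
Useful energy = total * eta = 118753.0 * 0.37 = 43938.61 MJ
Convert to kWh: 43938.61 / 3.6
Useful energy = 12205.17 kWh

12205.17


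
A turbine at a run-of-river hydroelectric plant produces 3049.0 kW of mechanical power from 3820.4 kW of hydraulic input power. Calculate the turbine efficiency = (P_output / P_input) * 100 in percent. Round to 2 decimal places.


Turbine efficiency = (output power / input power) * 100
eta = (3049.0 / 3820.4) * 100
eta = 79.81%

79.81


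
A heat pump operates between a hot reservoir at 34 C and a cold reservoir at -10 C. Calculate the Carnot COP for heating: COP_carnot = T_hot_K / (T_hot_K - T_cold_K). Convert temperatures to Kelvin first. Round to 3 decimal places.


Convert to Kelvin:
  T_hot = 34 + 273.15 = 307.15 K
  T_cold = -10 + 273.15 = 263.15 K
Apply Carnot COP formula:
  COP = T_hot_K / (T_hot_K - T_cold_K) = 307.15 / 44.0
  COP = 6.981

6.981


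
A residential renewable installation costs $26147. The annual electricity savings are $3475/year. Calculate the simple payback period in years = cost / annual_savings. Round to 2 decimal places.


Simple payback period = initial cost / annual savings
Payback = 26147 / 3475
Payback = 7.52 years

7.52


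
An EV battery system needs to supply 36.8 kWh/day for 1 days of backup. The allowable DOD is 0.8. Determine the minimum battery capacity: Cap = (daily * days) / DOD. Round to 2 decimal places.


Total energy needed = daily * days = 36.8 * 1 = 36.8 kWh
Account for depth of discharge:
  Cap = total_energy / DOD = 36.8 / 0.8
  Cap = 46.00 kWh

46.00


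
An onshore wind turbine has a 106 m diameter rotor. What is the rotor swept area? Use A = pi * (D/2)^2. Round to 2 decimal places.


Compute the rotor radius:
  r = D / 2 = 106 / 2 = 53.0 m
Calculate swept area:
  A = pi * r^2 = pi * 53.0^2
  A = 8824.73 m^2

8824.73


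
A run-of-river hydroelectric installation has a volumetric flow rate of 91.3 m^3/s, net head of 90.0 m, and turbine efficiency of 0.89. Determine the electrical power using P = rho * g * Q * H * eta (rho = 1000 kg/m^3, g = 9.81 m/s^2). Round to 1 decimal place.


Apply the hydropower formula P = rho * g * Q * H * eta
rho * g = 1000 * 9.81 = 9810.0
P = 9810.0 * 91.3 * 90.0 * 0.89
P = 71741805.3 W

71741805.3


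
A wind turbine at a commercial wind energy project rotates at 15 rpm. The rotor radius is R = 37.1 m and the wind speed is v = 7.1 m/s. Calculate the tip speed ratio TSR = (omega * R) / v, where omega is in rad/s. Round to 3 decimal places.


Convert rotational speed to rad/s:
  omega = 15 * 2 * pi / 60 = 1.5708 rad/s
Compute tip speed:
  v_tip = omega * R = 1.5708 * 37.1 = 58.277 m/s
Tip speed ratio:
  TSR = v_tip / v_wind = 58.277 / 7.1 = 8.208

8.208


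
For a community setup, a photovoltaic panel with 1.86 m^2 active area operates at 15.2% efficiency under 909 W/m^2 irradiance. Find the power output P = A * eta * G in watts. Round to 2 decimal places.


Use the solar power formula P = A * eta * G.
Given: A = 1.86 m^2, eta = 0.152, G = 909 W/m^2
P = 1.86 * 0.152 * 909
P = 256.99 W

256.99


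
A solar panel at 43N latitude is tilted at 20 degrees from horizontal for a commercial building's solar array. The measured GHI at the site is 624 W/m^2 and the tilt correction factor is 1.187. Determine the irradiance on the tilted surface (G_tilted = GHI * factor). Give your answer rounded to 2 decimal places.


Identify the given values:
  GHI = 624 W/m^2, tilt correction factor = 1.187
Apply the formula G_tilted = GHI * factor:
  G_tilted = 624 * 1.187
  G_tilted = 740.69 W/m^2

740.69


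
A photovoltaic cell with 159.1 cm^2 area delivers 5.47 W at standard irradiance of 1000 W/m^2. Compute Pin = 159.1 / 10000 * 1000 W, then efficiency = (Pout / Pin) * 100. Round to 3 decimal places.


First compute the input power:
  Pin = area_cm2 / 10000 * G = 159.1 / 10000 * 1000 = 15.91 W
Then compute efficiency:
  Efficiency = (Pout / Pin) * 100 = (5.47 / 15.91) * 100
  Efficiency = 34.381%

34.381


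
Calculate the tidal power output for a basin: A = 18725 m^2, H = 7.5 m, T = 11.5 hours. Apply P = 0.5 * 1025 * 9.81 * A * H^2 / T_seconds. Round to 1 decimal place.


Convert period to seconds: T = 11.5 * 3600 = 41400.0 s
H^2 = 7.5^2 = 56.25
P = 0.5 * rho * g * A * H^2 / T
P = 0.5 * 1025 * 9.81 * 18725 * 56.25 / 41400.0
P = 127910.7 W

127910.7


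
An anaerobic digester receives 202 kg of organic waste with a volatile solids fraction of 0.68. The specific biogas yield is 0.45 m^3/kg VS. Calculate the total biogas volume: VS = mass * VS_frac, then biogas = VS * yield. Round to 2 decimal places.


Compute volatile solids:
  VS = mass * VS_fraction = 202 * 0.68 = 137.36 kg
Calculate biogas volume:
  Biogas = VS * specific_yield = 137.36 * 0.45
  Biogas = 61.81 m^3

61.81


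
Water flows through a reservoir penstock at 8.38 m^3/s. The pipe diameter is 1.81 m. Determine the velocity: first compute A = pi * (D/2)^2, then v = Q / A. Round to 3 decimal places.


Compute pipe cross-sectional area:
  A = pi * (D/2)^2 = pi * (1.81/2)^2 = 2.573 m^2
Calculate velocity:
  v = Q / A = 8.38 / 2.573
  v = 3.257 m/s

3.257


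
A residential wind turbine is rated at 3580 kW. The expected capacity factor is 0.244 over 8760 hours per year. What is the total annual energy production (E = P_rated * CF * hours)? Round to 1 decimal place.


Annual energy = rated_kW * capacity_factor * hours_per_year
Given: P_rated = 3580 kW, CF = 0.244, hours = 8760
E = 3580 * 0.244 * 8760
E = 7652035.2 kWh

7652035.2


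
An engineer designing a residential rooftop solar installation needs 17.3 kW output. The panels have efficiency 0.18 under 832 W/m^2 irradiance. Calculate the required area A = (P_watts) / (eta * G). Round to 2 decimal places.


Convert target power to watts: P = 17.3 * 1000 = 17300.0 W
Compute denominator: eta * G = 0.18 * 832 = 149.76
Required area A = P / (eta * G) = 17300.0 / 149.76
A = 115.52 m^2

115.52


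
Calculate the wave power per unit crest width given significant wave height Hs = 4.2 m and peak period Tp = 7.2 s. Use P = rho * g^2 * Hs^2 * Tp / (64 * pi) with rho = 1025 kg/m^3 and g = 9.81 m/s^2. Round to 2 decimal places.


Apply wave power formula:
  g^2 = 9.81^2 = 96.2361
  Hs^2 = 4.2^2 = 17.64
  Numerator = rho * g^2 * Hs^2 * Tp = 1025 * 96.2361 * 17.64 * 7.2 = 12528323.45
  Denominator = 64 * pi = 201.0619
  P = 12528323.45 / 201.0619 = 62310.77 W/m

62310.77


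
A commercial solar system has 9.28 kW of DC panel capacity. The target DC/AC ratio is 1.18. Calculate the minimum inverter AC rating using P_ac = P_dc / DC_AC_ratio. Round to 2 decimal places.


The inverter AC capacity is determined by the DC/AC ratio.
Given: P_dc = 9.28 kW, DC/AC ratio = 1.18
P_ac = P_dc / ratio = 9.28 / 1.18
P_ac = 7.86 kW

7.86


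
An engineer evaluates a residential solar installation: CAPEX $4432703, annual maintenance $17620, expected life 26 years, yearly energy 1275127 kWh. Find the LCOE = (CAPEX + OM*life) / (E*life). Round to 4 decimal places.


Total cost = CAPEX + OM * lifetime = 4432703 + 17620 * 26 = 4432703 + 458120 = 4890823
Total generation = annual * lifetime = 1275127 * 26 = 33153302 kWh
LCOE = 4890823 / 33153302
LCOE = 0.1475 $/kWh

0.1475


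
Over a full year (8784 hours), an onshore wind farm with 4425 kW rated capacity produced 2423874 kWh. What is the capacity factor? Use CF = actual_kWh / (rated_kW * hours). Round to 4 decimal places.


Capacity factor = actual output / maximum possible output
Maximum possible = rated * hours = 4425 * 8784 = 38869200 kWh
CF = 2423874 / 38869200
CF = 0.0624

0.0624


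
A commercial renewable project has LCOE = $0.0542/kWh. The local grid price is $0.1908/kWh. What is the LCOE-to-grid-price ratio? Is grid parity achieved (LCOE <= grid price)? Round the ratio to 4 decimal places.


Compare LCOE to grid price:
  LCOE = $0.0542/kWh, Grid price = $0.1908/kWh
  Ratio = LCOE / grid_price = 0.0542 / 0.1908 = 0.2841
  Grid parity achieved (ratio <= 1)? yes

0.2841


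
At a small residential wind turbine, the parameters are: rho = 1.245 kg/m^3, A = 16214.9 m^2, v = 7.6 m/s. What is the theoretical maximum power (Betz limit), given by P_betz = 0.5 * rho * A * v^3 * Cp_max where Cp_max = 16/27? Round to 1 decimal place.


The Betz coefficient Cp_max = 16/27 = 0.5926
v^3 = 7.6^3 = 438.976
P_betz = 0.5 * rho * A * v^3 * Cp_max
P_betz = 0.5 * 1.245 * 16214.9 * 438.976 * 0.5926
P_betz = 2625733.4 W

2625733.4


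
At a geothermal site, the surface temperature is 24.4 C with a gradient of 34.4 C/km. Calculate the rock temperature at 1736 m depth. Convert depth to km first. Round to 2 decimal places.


Convert depth to km: 1736 / 1000 = 1.736 km
Temperature increase = gradient * depth_km = 34.4 * 1.736 = 59.72 C
Temperature at depth = T_surface + delta_T = 24.4 + 59.72
T = 84.12 C

84.12


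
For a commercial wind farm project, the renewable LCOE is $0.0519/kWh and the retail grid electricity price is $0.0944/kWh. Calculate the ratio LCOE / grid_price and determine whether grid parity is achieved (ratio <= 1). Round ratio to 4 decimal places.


Compare LCOE to grid price:
  LCOE = $0.0519/kWh, Grid price = $0.0944/kWh
  Ratio = LCOE / grid_price = 0.0519 / 0.0944 = 0.5498
  Grid parity achieved (ratio <= 1)? yes

0.5498


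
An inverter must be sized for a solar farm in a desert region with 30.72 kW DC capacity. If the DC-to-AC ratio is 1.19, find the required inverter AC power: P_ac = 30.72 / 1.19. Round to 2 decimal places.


The inverter AC capacity is determined by the DC/AC ratio.
Given: P_dc = 30.72 kW, DC/AC ratio = 1.19
P_ac = P_dc / ratio = 30.72 / 1.19
P_ac = 25.82 kW

25.82


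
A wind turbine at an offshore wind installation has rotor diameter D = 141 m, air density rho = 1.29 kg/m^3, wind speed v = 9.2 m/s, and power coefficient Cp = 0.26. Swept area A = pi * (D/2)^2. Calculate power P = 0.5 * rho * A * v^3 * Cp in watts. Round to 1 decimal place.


Step 1 -- Compute swept area:
  A = pi * (D/2)^2 = pi * (141/2)^2 = 15614.5 m^2
Step 2 -- Apply wind power equation:
  P = 0.5 * rho * A * v^3 * Cp
  v^3 = 9.2^3 = 778.688
  P = 0.5 * 1.29 * 15614.5 * 778.688 * 0.26
  P = 2039034.9 W

2039034.9


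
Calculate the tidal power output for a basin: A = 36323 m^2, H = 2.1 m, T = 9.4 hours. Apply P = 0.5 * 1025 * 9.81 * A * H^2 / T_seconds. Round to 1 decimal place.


Convert period to seconds: T = 9.4 * 3600 = 33840.0 s
H^2 = 2.1^2 = 4.41
P = 0.5 * rho * g * A * H^2 / T
P = 0.5 * 1025 * 9.81 * 36323 * 4.41 / 33840.0
P = 23798.7 W

23798.7


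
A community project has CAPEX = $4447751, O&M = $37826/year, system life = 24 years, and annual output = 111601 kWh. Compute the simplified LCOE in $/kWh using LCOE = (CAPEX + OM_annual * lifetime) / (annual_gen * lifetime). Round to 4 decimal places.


Total cost = CAPEX + OM * lifetime = 4447751 + 37826 * 24 = 4447751 + 907824 = 5355575
Total generation = annual * lifetime = 111601 * 24 = 2678424 kWh
LCOE = 5355575 / 2678424
LCOE = 1.9995 $/kWh

1.9995


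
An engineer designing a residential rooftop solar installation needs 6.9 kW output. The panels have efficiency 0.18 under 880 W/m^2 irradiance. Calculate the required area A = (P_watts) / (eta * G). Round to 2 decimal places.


Convert target power to watts: P = 6.9 * 1000 = 6900.0 W
Compute denominator: eta * G = 0.18 * 880 = 158.4
Required area A = P / (eta * G) = 6900.0 / 158.4
A = 43.56 m^2

43.56


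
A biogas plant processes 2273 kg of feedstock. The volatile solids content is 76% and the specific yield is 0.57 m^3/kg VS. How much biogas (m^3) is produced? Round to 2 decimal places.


Compute volatile solids:
  VS = mass * VS_fraction = 2273 * 0.76 = 1727.48 kg
Calculate biogas volume:
  Biogas = VS * specific_yield = 1727.48 * 0.57
  Biogas = 984.66 m^3

984.66


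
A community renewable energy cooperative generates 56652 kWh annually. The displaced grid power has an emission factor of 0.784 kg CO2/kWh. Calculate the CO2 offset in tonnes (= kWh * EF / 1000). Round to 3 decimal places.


CO2 offset in kg = generation * emission_factor
CO2 offset = 56652 * 0.784 = 44415.17 kg
Convert to tonnes:
  CO2 offset = 44415.17 / 1000 = 44.415 tonnes

44.415


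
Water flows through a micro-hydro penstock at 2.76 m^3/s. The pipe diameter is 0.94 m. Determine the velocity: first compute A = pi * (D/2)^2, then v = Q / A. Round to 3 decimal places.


Compute pipe cross-sectional area:
  A = pi * (D/2)^2 = pi * (0.94/2)^2 = 0.694 m^2
Calculate velocity:
  v = Q / A = 2.76 / 0.694
  v = 3.977 m/s

3.977


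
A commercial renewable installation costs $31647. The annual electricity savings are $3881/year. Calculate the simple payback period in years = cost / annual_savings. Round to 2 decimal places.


Simple payback period = initial cost / annual savings
Payback = 31647 / 3881
Payback = 8.15 years

8.15


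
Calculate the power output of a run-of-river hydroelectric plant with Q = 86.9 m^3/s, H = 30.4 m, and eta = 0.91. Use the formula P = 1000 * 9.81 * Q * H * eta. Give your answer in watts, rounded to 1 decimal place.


Apply the hydropower formula P = rho * g * Q * H * eta
rho * g = 1000 * 9.81 = 9810.0
P = 9810.0 * 86.9 * 30.4 * 0.91
P = 23583255.7 W

23583255.7


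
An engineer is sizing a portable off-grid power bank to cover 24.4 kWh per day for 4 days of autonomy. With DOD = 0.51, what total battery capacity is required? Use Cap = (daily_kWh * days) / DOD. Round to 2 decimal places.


Total energy needed = daily * days = 24.4 * 4 = 97.6 kWh
Account for depth of discharge:
  Cap = total_energy / DOD = 97.6 / 0.51
  Cap = 191.37 kWh

191.37


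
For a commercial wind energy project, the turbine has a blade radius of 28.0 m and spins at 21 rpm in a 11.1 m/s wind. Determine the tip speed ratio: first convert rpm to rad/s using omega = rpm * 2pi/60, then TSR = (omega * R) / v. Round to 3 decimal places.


Convert rotational speed to rad/s:
  omega = 21 * 2 * pi / 60 = 2.1991 rad/s
Compute tip speed:
  v_tip = omega * R = 2.1991 * 28.0 = 61.575 m/s
Tip speed ratio:
  TSR = v_tip / v_wind = 61.575 / 11.1 = 5.547

5.547


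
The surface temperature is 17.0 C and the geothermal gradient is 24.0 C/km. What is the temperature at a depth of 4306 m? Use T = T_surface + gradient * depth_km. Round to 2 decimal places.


Convert depth to km: 4306 / 1000 = 4.306 km
Temperature increase = gradient * depth_km = 24.0 * 4.306 = 103.34 C
Temperature at depth = T_surface + delta_T = 17.0 + 103.34
T = 120.34 C

120.34


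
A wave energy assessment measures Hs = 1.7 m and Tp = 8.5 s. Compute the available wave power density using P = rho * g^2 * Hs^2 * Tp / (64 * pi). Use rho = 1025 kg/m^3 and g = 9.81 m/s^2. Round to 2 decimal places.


Apply wave power formula:
  g^2 = 9.81^2 = 96.2361
  Hs^2 = 1.7^2 = 2.89
  Numerator = rho * g^2 * Hs^2 * Tp = 1025 * 96.2361 * 2.89 * 8.5 = 2423140.79
  Denominator = 64 * pi = 201.0619
  P = 2423140.79 / 201.0619 = 12051.71 W/m

12051.71


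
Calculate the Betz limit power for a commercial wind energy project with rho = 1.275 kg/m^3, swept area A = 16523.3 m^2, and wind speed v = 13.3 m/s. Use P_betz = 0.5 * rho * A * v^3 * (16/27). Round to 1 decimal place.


The Betz coefficient Cp_max = 16/27 = 0.5926
v^3 = 13.3^3 = 2352.637
P_betz = 0.5 * rho * A * v^3 * Cp_max
P_betz = 0.5 * 1.275 * 16523.3 * 2352.637 * 0.5926
P_betz = 14685479.1 W

14685479.1


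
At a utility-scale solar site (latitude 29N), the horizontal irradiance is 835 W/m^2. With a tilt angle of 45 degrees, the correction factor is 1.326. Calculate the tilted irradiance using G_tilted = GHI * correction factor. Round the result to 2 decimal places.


Identify the given values:
  GHI = 835 W/m^2, tilt correction factor = 1.326
Apply the formula G_tilted = GHI * factor:
  G_tilted = 835 * 1.326
  G_tilted = 1107.21 W/m^2

1107.21


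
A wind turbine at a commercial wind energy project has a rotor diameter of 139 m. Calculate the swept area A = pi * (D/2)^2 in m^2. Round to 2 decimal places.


Compute the rotor radius:
  r = D / 2 = 139 / 2 = 69.5 m
Calculate swept area:
  A = pi * r^2 = pi * 69.5^2
  A = 15174.68 m^2

15174.68


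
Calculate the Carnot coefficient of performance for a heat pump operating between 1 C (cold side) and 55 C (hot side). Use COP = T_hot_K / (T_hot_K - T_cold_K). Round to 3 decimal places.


Convert to Kelvin:
  T_hot = 55 + 273.15 = 328.15 K
  T_cold = 1 + 273.15 = 274.15 K
Apply Carnot COP formula:
  COP = T_hot_K / (T_hot_K - T_cold_K) = 328.15 / 54.0
  COP = 6.077

6.077


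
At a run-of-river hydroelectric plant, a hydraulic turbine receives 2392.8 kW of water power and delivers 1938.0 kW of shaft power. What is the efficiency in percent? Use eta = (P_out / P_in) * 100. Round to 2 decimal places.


Turbine efficiency = (output power / input power) * 100
eta = (1938.0 / 2392.8) * 100
eta = 80.99%

80.99


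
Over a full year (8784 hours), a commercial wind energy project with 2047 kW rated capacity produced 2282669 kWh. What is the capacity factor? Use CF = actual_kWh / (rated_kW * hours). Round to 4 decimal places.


Capacity factor = actual output / maximum possible output
Maximum possible = rated * hours = 2047 * 8784 = 17980848 kWh
CF = 2282669 / 17980848
CF = 0.1270

0.1270


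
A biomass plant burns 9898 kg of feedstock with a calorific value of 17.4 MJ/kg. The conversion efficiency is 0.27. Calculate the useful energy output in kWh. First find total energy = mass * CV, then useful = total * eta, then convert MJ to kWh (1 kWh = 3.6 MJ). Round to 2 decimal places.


Total energy = mass * CV = 9898 * 17.4 = 172225.2 MJ
Useful energy = total * eta = 172225.2 * 0.27 = 46500.8 MJ
Convert to kWh: 46500.8 / 3.6
Useful energy = 12916.89 kWh

12916.89


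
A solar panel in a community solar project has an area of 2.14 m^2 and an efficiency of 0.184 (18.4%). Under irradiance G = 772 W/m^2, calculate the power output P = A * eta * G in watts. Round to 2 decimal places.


Use the solar power formula P = A * eta * G.
Given: A = 2.14 m^2, eta = 0.184, G = 772 W/m^2
P = 2.14 * 0.184 * 772
P = 303.98 W

303.98


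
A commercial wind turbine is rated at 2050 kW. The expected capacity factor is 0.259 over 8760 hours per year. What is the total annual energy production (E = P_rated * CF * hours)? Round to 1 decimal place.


Annual energy = rated_kW * capacity_factor * hours_per_year
Given: P_rated = 2050 kW, CF = 0.259, hours = 8760
E = 2050 * 0.259 * 8760
E = 4651122.0 kWh

4651122.0


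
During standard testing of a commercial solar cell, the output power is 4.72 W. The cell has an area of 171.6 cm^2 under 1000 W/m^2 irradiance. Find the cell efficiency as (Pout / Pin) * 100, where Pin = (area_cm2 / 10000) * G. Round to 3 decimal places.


First compute the input power:
  Pin = area_cm2 / 10000 * G = 171.6 / 10000 * 1000 = 17.16 W
Then compute efficiency:
  Efficiency = (Pout / Pin) * 100 = (4.72 / 17.16) * 100
  Efficiency = 27.506%

27.506


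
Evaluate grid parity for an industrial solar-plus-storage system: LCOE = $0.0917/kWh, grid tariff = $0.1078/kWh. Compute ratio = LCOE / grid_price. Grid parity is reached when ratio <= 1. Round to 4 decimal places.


Compare LCOE to grid price:
  LCOE = $0.0917/kWh, Grid price = $0.1078/kWh
  Ratio = LCOE / grid_price = 0.0917 / 0.1078 = 0.8506
  Grid parity achieved (ratio <= 1)? yes

0.8506


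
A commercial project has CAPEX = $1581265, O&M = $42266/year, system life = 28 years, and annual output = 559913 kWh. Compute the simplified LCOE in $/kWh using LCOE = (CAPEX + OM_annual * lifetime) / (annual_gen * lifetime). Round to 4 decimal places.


Total cost = CAPEX + OM * lifetime = 1581265 + 42266 * 28 = 1581265 + 1183448 = 2764713
Total generation = annual * lifetime = 559913 * 28 = 15677564 kWh
LCOE = 2764713 / 15677564
LCOE = 0.1763 $/kWh

0.1763


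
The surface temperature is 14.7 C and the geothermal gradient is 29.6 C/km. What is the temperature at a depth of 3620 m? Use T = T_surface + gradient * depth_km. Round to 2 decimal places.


Convert depth to km: 3620 / 1000 = 3.62 km
Temperature increase = gradient * depth_km = 29.6 * 3.62 = 107.15 C
Temperature at depth = T_surface + delta_T = 14.7 + 107.15
T = 121.85 C

121.85


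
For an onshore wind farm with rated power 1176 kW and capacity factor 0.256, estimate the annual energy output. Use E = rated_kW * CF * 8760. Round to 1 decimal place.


Annual energy = rated_kW * capacity_factor * hours_per_year
Given: P_rated = 1176 kW, CF = 0.256, hours = 8760
E = 1176 * 0.256 * 8760
E = 2637250.6 kWh

2637250.6


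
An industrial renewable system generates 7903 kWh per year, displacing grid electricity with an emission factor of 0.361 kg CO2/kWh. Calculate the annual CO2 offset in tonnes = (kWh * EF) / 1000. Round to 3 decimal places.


CO2 offset in kg = generation * emission_factor
CO2 offset = 7903 * 0.361 = 2852.98 kg
Convert to tonnes:
  CO2 offset = 2852.98 / 1000 = 2.853 tonnes

2.853


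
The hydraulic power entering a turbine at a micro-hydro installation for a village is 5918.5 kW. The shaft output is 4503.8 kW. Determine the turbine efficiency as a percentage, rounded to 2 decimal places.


Turbine efficiency = (output power / input power) * 100
eta = (4503.8 / 5918.5) * 100
eta = 76.10%

76.10


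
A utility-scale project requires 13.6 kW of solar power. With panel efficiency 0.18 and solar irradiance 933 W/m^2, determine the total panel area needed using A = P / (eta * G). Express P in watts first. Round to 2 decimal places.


Convert target power to watts: P = 13.6 * 1000 = 13600.0 W
Compute denominator: eta * G = 0.18 * 933 = 167.94
Required area A = P / (eta * G) = 13600.0 / 167.94
A = 80.98 m^2

80.98


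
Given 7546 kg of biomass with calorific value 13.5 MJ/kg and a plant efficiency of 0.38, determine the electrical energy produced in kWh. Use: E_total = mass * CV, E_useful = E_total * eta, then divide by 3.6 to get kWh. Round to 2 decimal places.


Total energy = mass * CV = 7546 * 13.5 = 101871.0 MJ
Useful energy = total * eta = 101871.0 * 0.38 = 38710.98 MJ
Convert to kWh: 38710.98 / 3.6
Useful energy = 10753.05 kWh

10753.05


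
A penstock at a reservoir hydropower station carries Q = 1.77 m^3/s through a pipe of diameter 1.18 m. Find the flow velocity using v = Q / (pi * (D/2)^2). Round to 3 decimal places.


Compute pipe cross-sectional area:
  A = pi * (D/2)^2 = pi * (1.18/2)^2 = 1.0936 m^2
Calculate velocity:
  v = Q / A = 1.77 / 1.0936
  v = 1.619 m/s

1.619


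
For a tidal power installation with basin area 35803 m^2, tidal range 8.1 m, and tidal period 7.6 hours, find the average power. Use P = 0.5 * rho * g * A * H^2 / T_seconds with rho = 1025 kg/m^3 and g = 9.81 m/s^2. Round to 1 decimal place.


Convert period to seconds: T = 7.6 * 3600 = 27360.0 s
H^2 = 8.1^2 = 65.61
P = 0.5 * rho * g * A * H^2 / T
P = 0.5 * 1025 * 9.81 * 35803 * 65.61 / 27360.0
P = 431654.5 W

431654.5


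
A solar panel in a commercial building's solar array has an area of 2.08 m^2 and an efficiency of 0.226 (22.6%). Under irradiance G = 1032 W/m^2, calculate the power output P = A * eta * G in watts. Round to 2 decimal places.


Use the solar power formula P = A * eta * G.
Given: A = 2.08 m^2, eta = 0.226, G = 1032 W/m^2
P = 2.08 * 0.226 * 1032
P = 485.12 W

485.12


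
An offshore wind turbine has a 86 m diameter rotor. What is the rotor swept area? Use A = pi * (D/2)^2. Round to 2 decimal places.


Compute the rotor radius:
  r = D / 2 = 86 / 2 = 43.0 m
Calculate swept area:
  A = pi * r^2 = pi * 43.0^2
  A = 5808.80 m^2

5808.80


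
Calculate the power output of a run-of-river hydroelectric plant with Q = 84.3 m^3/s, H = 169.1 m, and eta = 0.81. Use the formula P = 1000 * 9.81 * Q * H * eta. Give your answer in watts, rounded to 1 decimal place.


Apply the hydropower formula P = rho * g * Q * H * eta
rho * g = 1000 * 9.81 = 9810.0
P = 9810.0 * 84.3 * 169.1 * 0.81
P = 113272688.5 W

113272688.5


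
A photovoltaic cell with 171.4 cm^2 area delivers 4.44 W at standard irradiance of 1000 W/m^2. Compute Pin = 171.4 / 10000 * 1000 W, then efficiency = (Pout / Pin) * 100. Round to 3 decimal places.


First compute the input power:
  Pin = area_cm2 / 10000 * G = 171.4 / 10000 * 1000 = 17.14 W
Then compute efficiency:
  Efficiency = (Pout / Pin) * 100 = (4.44 / 17.14) * 100
  Efficiency = 25.904%

25.904


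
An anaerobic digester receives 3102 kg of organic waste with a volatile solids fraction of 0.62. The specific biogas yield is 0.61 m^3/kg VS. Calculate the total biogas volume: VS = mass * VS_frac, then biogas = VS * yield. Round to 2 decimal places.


Compute volatile solids:
  VS = mass * VS_fraction = 3102 * 0.62 = 1923.24 kg
Calculate biogas volume:
  Biogas = VS * specific_yield = 1923.24 * 0.61
  Biogas = 1173.18 m^3

1173.18


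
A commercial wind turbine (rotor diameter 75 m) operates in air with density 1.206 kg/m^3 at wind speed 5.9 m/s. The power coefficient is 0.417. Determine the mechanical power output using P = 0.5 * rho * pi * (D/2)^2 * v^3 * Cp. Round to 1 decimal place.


Step 1 -- Compute swept area:
  A = pi * (D/2)^2 = pi * (75/2)^2 = 4417.86 m^2
Step 2 -- Apply wind power equation:
  P = 0.5 * rho * A * v^3 * Cp
  v^3 = 5.9^3 = 205.379
  P = 0.5 * 1.206 * 4417.86 * 205.379 * 0.417
  P = 228150.7 W

228150.7
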